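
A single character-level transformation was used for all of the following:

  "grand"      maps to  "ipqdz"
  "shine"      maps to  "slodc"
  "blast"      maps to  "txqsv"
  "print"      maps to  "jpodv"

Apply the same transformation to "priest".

g(6)→i(8) and r(17)→p(15) fit y≡3x+16 (mod 26); the inverse of 3 mod 26 is 9. Each letter's alphabet position (a=0..z=25) is mapped through 3·x+16 mod 26 — an affine cipher.
Applying it to priest: p(15)→3·15+16≡9=j; r(17)→3·17+16≡15=p; i(8)→3·8+16≡14=o; e(4)→3·4+16≡2=c; s(18)→3·18+16≡18=s; t(19)→3·19+16≡21=v (all mod 26).

jpocsv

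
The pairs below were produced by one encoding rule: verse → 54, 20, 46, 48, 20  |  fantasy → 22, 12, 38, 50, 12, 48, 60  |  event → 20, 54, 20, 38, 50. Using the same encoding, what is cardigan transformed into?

16, 12, 46, 18, 28, 24, 12, 38

v(#22)→54 and e(#5)→20: differences scale by 2, so n = 2·pos + 10. The formula is n = 2×(alphabet index, a=1) + 10.
On cardigan: c=3→16, a=1→12, r=18→46, d=4→18, i=9→28, g=7→24, a=1→12, n=14→38.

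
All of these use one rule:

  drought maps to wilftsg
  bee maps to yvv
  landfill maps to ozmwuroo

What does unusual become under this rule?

Each letter is replaced by its mirror in the alphabet: a↔z, b↔y, c↔x, and so on (the Atbash cipher).
On unusual: u↔f, n↔m, u↔f, s↔h, u↔f, a↔z, l↔o.

fmfhfzo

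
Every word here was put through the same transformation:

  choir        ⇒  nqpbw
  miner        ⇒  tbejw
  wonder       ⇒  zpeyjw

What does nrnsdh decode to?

cactus

c(2)→n(13) and h(7)→q(16) fit y≡11x+17 (mod 26); the inverse of 11 mod 26 is 19. Treating letters as 0–25, the rule is x ↦ 11x + 17 (mod 26).
Undoing it on nrnsdh: n(13)→19·(13−17)≡2=c; r(17)→19·(17−17)≡0=a; n(13)→19·(13−17)≡2=c; s(18)→19·(18−17)≡19=t; d(3)→19·(3−17)≡20=u; h(7)→19·(7−17)≡18=s (all mod 26).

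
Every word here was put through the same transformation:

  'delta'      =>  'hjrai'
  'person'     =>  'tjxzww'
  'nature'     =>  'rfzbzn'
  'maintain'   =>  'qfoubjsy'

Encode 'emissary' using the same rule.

irozajbj

Letter i (0-indexed) is shifted by i+4, so successive shifts are 4, 5, 6, ….
Applying it to emissary: e+4=i, m+5=r, i+6=o, s+7=z, s+8=a, a+9=j, r+10=b, y+11=j.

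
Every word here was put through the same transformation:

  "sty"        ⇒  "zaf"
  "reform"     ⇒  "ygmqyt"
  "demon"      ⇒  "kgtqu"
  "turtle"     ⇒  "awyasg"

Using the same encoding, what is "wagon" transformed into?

dcnqu

The shift depends on letter class: consonant s→z is +7, but vowel e→g is +2. Vowels shift forward by 2 and consonants shift forward by 7.
On wagon: w(cons)+7=d, a(vowel)+2=c, g(cons)+7=n, o(vowel)+2=q, n(cons)+7=u.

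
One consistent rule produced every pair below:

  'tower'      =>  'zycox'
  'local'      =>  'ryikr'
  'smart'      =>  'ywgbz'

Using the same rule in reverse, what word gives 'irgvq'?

chalk

Shifts by position in tower: pos 0: t→z (+6), pos 1: o→y (+10), pos 2: w→c (+6), pos 3: e→o (+10) — repeating every 2. It's a Vigenère-style cipher with numeric key [6,10]: position i shifts by key[i mod 2].
Decoding irgvq: i−6=c, r−10=h, g−6=a, v−10=l, q−6=k.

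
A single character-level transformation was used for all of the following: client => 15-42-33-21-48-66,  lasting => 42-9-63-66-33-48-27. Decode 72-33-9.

via

c(#3)→15 and l(#12)→42: differences scale by 3, so n = 3·pos + 6. With a=1..z=26, the number is 3·pos + 6.
Decoding 72-33-9: 72→(72−6)÷3=22=v, 33→(33−6)÷3=9=i, 9→(9−6)÷3=1=a.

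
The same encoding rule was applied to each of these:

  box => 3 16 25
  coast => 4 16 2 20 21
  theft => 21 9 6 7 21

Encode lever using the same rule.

b is letter #2 and maps to 3: an offset of 1. Letters become their 1-based position plus 1 (so a→2, b→3, …).
For lever: l=12→13, e=5→6, v=22→23, e=5→6, r=18→19.

13 6 23 6 19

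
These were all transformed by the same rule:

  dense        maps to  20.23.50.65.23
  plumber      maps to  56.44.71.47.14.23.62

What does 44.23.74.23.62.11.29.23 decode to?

Each letter becomes 3×(its alphabet position, a=1..z=26) + 8.
Reversing it on 44.23.74.23.62.11.29.23: 44→(44−8)÷3=12=l, 23→(23−8)÷3=5=e, 74→(74−8)÷3=22=v, 23→(23−8)÷3=5=e, 62→(62−8)÷3=18=r, 11→(11−8)÷3=1=a, 29→(29−8)÷3=7=g, 23→(23−8)÷3=5=e.

leverage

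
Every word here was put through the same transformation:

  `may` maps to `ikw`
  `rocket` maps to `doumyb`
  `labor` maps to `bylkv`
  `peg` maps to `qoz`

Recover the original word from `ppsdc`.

The output letters match the input read backwards, each shifted +10: may reversed is yam. Two steps: reverse the string, then apply a Caesar shift of +10.
Decoding ppsdc: shift back: p−10=f, p−10=f, s−10=i, d−10=t, c−10=s → ffits; then reverse → stiff.

stiff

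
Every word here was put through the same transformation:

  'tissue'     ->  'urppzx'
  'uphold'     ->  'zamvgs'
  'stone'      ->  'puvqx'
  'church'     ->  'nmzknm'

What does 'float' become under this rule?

cgvdu

t(19)→u(20) and i(8)→r(17) fit y≡5x+3 (mod 26); the inverse of 5 mod 26 is 21. This is an affine cipher: with a=0,…,z=25, each position x becomes (5x+3) mod 26.
Applying it to float: f(5)→5·5+3≡2=c; l(11)→5·11+3≡6=g; o(14)→5·14+3≡21=v; a(0)→5·0+3≡3=d; t(19)→5·19+3≡20=u (all mod 26).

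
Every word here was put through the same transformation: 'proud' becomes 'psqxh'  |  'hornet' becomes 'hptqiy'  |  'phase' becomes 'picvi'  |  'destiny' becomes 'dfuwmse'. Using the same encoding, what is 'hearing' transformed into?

Letter i (0-indexed) is shifted by i+0, so successive shifts are 0, 1, 2, ….
Applying it to hearing: h+0=h, e+1=f, a+2=c, r+3=u, i+4=m, n+5=s, g+6=m.

hfcumsm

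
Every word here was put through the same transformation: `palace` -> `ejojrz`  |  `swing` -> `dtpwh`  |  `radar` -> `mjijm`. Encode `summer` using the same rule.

dlffzm

Treating letters as 0–25, the rule is x ↦ 17x + 9 (mod 26).
Applying it to summer: s(18)→17·18+9≡3=d; u(20)→17·20+9≡11=l; m(12)→17·12+9≡5=f; m(12)→17·12+9≡5=f; e(4)→17·4+9≡25=z; r(17)→17·17+9≡12=m (all mod 26).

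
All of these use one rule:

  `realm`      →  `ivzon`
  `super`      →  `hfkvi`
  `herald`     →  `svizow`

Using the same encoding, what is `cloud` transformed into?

Each pair mirrors across the alphabet (r↔i, e↔v, a↔z): positions sum to 25. Each letter is replaced by its mirror in the alphabet: a↔z, b↔y, c↔x, and so on (the Atbash cipher).
On cloud: c↔x, l↔o, o↔l, u↔f, d↔w.

xolfw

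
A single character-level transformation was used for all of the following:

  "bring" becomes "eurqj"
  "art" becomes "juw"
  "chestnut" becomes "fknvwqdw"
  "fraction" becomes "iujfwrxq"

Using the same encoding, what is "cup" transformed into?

The shift depends on letter class: consonant b→e is +3, but vowel i→r is +9. Vowels shift forward by 9 and consonants shift forward by 3.
Applying it to cup: c(cons)+3=f, u(vowel)+9=d, p(cons)+3=s.

fds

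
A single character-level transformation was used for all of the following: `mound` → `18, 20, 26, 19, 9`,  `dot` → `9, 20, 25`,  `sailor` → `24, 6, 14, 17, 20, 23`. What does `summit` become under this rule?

The number is (letter's place in the alphabet, a=1) + 5.
For summit: s=19→24, u=21→26, m=13→18, m=13→18, i=9→14, t=20→25.

24, 26, 18, 18, 14, 25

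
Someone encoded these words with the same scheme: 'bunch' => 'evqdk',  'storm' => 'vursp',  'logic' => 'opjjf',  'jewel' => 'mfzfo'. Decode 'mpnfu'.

Shifts by position in bunch: pos 0: b→e (+3), pos 1: u→v (+1), pos 2: n→q (+3), pos 3: c→d (+1) — repeating every 2. The shifts repeat in a cycle of length 2: positions 0,1,… shift by +3, +1, then the pattern repeats.
Reversing it on mpnfu: m−3=j, p−1=o, n−3=k, f−1=e, u−3=r.

joker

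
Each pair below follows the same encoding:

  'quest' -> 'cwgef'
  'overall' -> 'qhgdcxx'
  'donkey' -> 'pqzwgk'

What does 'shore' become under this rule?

etqdg

The rule splits by letter class: vowels +2, consonants +12.
Applying it to shore: s(cons)+12=e, h(cons)+12=t, o(vowel)+2=q, r(cons)+12=d, e(vowel)+2=g.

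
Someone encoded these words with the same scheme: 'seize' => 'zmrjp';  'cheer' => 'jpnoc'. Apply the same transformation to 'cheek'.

Letter i (0-indexed) is shifted by i+7, so successive shifts are 7, 8, 9, ….
For cheek: c+7=j, h+8=p, e+9=n, e+10=o, k+11=v.

jpnov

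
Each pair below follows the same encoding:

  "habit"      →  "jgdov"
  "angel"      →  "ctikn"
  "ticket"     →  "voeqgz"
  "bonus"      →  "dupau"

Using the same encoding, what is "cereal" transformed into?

Shifts by position in habit: pos 0: h→j (+2), pos 1: a→g (+6), pos 2: b→d (+2), pos 3: i→o (+6) — repeating every 2. A repeating key of period 2 is used — shifts +2, +6 over and over.
For cereal: c+2=e, e+6=k, r+2=t, e+6=k, a+2=c, l+6=r.

ektkcr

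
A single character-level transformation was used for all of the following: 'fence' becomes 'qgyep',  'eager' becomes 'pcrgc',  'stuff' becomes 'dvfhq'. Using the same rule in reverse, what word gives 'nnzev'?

clock

Shifts by position in fence: pos 0: f→q (+11), pos 1: e→g (+2), pos 2: n→y (+11), pos 3: c→e (+2) — repeating every 2. A repeating key of period 2 is used — shifts +11, +2 over and over.
Reversing it on nnzev: n−11=c, n−2=l, z−11=o, e−2=c, v−11=k.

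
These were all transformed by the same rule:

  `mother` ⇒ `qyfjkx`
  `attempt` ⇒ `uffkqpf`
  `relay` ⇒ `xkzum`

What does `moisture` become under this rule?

qyaofwxk

m(12)→q(16) and o(14)→y(24) fit y≡17x+20 (mod 26); the inverse of 17 mod 26 is 23. This is an affine cipher: with a=0,…,z=25, each position x becomes (17x+20) mod 26.
For moisture: m(12)→17·12+20≡16=q; o(14)→17·14+20≡24=y; i(8)→17·8+20≡0=a; s(18)→17·18+20≡14=o; t(19)→17·19+20≡5=f; u(20)→17·20+20≡22=w; r(17)→17·17+20≡23=x; e(4)→17·4+20≡10=k (all mod 26).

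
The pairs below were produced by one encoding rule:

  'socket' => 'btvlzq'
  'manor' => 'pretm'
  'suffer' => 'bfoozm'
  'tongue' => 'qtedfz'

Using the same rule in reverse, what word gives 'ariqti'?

laptop

s(18)→b(1) and o(14)→t(19) fit y≡15x+17 (mod 26); the inverse of 15 mod 26 is 7. Treating letters as 0–25, the rule is x ↦ 15x + 17 (mod 26).
Decoding ariqti: a(0)→7·(0−17)≡11=l; r(17)→7·(17−17)≡0=a; i(8)→7·(8−17)≡15=p; q(16)→7·(16−17)≡19=t; t(19)→7·(19−17)≡14=o; i(8)→7·(8−17)≡15=p (all mod 26).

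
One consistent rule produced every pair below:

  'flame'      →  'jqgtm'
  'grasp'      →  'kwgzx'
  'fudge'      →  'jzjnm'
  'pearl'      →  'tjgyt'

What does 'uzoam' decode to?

quite

The shift increases by 1 at each position, starting from +4: 4, 5, 6, ….
Decoding uzoam: u−4=q, z−5=u, o−6=i, a−7=t, m−8=e.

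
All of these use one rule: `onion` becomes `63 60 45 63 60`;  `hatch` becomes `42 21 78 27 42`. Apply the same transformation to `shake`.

o(#15)→63 and n(#14)→60: differences scale by 3, so n = 3·pos + 18. Each letter becomes 3×(its alphabet position, a=1..z=26) + 18.
For shake: s=19→75, h=8→42, a=1→21, k=11→51, e=5→33.

75 42 21 51 33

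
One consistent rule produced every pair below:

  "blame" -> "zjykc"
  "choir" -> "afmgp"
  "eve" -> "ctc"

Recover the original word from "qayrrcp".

scatter

Compare letters: b→z is +24, l→j is +24, a→y is +24 — a constant shift. This is a Caesar cipher with shift 24.
Undoing it on qayrrcp: q−24=s, a−24=c, y−24=a, r−24=t, r−24=t, c−24=e, p−24=r.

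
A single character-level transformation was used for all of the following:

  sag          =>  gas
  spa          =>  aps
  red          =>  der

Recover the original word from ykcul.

lucky

The output letters match the input read backwards: sag reversed is gas. It's just the letters in reverse order.
Reversing it on ykcul: then reverse → lucky.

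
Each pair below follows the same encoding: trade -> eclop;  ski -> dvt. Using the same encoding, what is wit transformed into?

Compare letters: t→e is +11, r→c is +11, a→l is +11 — a constant shift. This is a Caesar cipher with shift 11.
For wit: w+11=h, i+11=t, t+11=e.

hte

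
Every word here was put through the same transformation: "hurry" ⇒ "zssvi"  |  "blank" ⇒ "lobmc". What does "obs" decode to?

Read the word backwards and shift each letter +1.
Decoding obs: shift back: o−1=n, b−1=a, s−1=r → nar; then reverse → ran.

ran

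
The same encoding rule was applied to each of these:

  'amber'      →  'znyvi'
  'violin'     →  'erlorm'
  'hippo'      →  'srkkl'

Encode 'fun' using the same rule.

Each pair mirrors across the alphabet (a↔z, m↔n, b↔y): positions sum to 25. This is the alphabet-reversal cipher (Atbash): a becomes z, b becomes y, etc.
On fun: f↔u, u↔f, n↔m.

ufm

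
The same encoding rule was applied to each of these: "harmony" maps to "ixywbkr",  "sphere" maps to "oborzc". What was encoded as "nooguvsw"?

The output letters match the input read backwards, each shifted +10: harmony reversed is ynomrah. Two steps: reverse the string, then apply a Caesar shift of +10.
Reversing it on nooguvsw: shift back: n−10=d, o−10=e, o−10=e, g−10=w, u−10=k, v−10=l, s−10=i, w−10=m → deewklim; then reverse → milkweed.

milkweed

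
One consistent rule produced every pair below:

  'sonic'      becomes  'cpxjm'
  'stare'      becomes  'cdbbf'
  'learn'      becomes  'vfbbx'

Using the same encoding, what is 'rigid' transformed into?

bjqjn

The shift depends on letter class: consonant s→c is +10, but vowel o→p is +1. The rule splits by letter class: vowels +1, consonants +10.
Applying it to rigid: r(cons)+10=b, i(vowel)+1=j, g(cons)+10=q, i(vowel)+1=j, d(cons)+10=n.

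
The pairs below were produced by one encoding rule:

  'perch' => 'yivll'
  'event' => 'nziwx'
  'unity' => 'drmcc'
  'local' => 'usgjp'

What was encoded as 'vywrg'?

A repeating key of period 3 is used — shifts +9, +4, +4 over and over.
Undoing it on vywrg: v−9=m, y−4=u, w−4=s, r−9=i, g−4=c.

music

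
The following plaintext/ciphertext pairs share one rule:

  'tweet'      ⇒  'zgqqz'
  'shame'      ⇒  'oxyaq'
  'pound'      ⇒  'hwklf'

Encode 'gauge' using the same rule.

mykmq

This is an affine cipher: with a=0,…,z=25, each position x becomes (11x+24) mod 26.
On gauge: g(6)→11·6+24≡12=m; a(0)→11·0+24≡24=y; u(20)→11·20+24≡10=k; g(6)→11·6+24≡12=m; e(4)→11·4+24≡16=q (all mod 26).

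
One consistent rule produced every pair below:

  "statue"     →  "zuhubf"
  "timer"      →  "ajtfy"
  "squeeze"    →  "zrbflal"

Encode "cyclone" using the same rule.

jzjmvol

Shifts by position in statue: pos 0: s→z (+7), pos 1: t→u (+1), pos 2: a→h (+7), pos 3: t→u (+1) — repeating every 2. The shifts repeat in a cycle of length 2: positions 0,1,… shift by +7, +1, then the pattern repeats.
For cyclone: c+7=j, y+1=z, c+7=j, l+1=m, o+7=v, n+1=o, e+7=l.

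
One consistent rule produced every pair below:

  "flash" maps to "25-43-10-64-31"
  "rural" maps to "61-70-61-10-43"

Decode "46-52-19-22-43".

model

f(#6)→25 and l(#12)→43: differences scale by 3, so n = 3·pos + 7. Each letter becomes 3×(its alphabet position, a=1..z=26) + 7.
Decoding 46-52-19-22-43: 46→(46−7)÷3=13=m, 52→(52−7)÷3=15=o, 19→(19−7)÷3=4=d, 22→(22−7)÷3=5=e, 43→(43−7)÷3=12=l.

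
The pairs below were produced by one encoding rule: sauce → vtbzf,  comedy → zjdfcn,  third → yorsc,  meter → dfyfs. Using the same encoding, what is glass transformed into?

latvv

Each letter's alphabet position (a=0..z=25) is mapped through 3·x+19 mod 26 — an affine cipher.
For glass: g(6)→3·6+19≡11=l; l(11)→3·11+19≡0=a; a(0)→3·0+19≡19=t; s(18)→3·18+19≡21=v; s(18)→3·18+19≡21=v (all mod 26).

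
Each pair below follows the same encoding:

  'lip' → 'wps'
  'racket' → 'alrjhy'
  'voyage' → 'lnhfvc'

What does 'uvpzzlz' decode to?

session

The word is reversed, then every letter is shifted forward by 7.
Reversing it on uvpzzlz: shift back: u−7=n, v−7=o, p−7=i, z−7=s, z−7=s, l−7=e, z−7=s → noisses; then reverse → session.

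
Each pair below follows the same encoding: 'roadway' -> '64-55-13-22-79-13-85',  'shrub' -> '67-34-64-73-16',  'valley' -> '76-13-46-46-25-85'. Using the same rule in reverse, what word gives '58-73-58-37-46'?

pupil

r(#18)→64 and o(#15)→55: differences scale by 3, so n = 3·pos + 10. With a=1..z=26, the number is 3·pos + 10.
Reversing it on 58-73-58-37-46: 58→(58−10)÷3=16=p, 73→(73−10)÷3=21=u, 58→(58−10)÷3=16=p, 37→(37−10)÷3=9=i, 46→(46−10)÷3=12=l.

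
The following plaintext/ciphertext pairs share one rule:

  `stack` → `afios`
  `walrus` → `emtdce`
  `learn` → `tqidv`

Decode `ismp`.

The shifts repeat in a cycle of length 2: positions 0,1,… shift by +8, +12, then the pattern repeats.
Undoing it on ismp: i−8=a, s−12=g, m−8=e, p−12=d.

aged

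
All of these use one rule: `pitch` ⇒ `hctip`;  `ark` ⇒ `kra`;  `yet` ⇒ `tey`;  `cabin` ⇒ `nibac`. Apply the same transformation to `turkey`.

It's just the letters in reverse order.
Applying it to turkey: reverse → yekrut.

yekrut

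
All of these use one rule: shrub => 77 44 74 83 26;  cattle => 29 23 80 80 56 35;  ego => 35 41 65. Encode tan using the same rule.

80 23 62

s(#19)→77 and h(#8)→44: differences scale by 3, so n = 3·pos + 20. Each letter becomes 3×(its alphabet position, a=1..z=26) + 20.
Applying it to tan: t=20→80, a=1→23, n=14→62.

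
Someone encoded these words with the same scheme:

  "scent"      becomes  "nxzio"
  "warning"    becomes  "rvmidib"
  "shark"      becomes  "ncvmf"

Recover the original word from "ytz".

dye

Compare letters: s→n is +21, c→x is +21, e→z is +21 — a constant shift. It's a constant shift of +21 (ROT21).
Decoding ytz: y−21=d, t−21=y, z−21=e.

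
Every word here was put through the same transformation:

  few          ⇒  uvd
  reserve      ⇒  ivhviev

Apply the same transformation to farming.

Each pair mirrors across the alphabet (f↔u, e↔v, w↔d): positions sum to 25. Letters are reflected about the middle of the alphabet (position → 25−position): Atbash.
For farming: f↔u, a↔z, r↔i, m↔n, i↔r, n↔m, g↔t.

uzinrmt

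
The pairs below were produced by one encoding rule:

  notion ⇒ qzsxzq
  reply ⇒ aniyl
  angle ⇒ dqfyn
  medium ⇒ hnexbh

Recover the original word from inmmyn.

pebble

n(13)→q(16) and o(14)→z(25) fit y≡9x+3 (mod 26); the inverse of 9 mod 26 is 3. Each letter's alphabet position (a=0..z=25) is mapped through 9·x+3 mod 26 — an affine cipher.
Undoing it on inmmyn: i(8)→3·(8−3)≡15=p; n(13)→3·(13−3)≡4=e; m(12)→3·(12−3)≡1=b; m(12)→3·(12−3)≡1=b; y(24)→3·(24−3)≡11=l; n(13)→3·(13−3)≡4=e (all mod 26).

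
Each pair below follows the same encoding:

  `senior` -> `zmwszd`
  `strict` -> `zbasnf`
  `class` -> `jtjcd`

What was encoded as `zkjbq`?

scarf

In senior: s→z is +7, e→m is +8, n→w is +9, i→s is +10 — the shift increases by 1 each position. Each letter shifts forward by (position + 7), i.e. 7, 8, 9, … — the shift grows by one for each successive letter.
Decoding zkjbq: z−7=s, k−8=c, j−9=a, b−10=r, q−11=f.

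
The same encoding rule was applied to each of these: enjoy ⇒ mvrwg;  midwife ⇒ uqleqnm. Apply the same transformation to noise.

Compare letters: e→m is +8, n→v is +8, j→r is +8 — a constant shift. Each letter is shifted forward by 8 in the alphabet (a Caesar shift of +8).
On noise: n+8=v, o+8=w, i+8=q, s+8=a, e+8=m.

vwqam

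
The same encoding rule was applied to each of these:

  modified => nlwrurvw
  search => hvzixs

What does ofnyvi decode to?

This is the alphabet-reversal cipher (Atbash): a becomes z, b becomes y, etc.
Reversing it on ofnyvi: o↔l, f↔u, n↔m, y↔b, v↔e, i↔r.

lumber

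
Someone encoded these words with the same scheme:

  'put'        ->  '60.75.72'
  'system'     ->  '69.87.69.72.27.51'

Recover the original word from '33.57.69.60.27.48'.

gospel

p(#16)→60 and u(#21)→75: differences scale by 3, so n = 3·pos + 12. With a=1..z=26, the number is 3·pos + 12.
Decoding 33.57.69.60.27.48: 33→(33−12)÷3=7=g, 57→(57−12)÷3=15=o, 69→(69−12)÷3=19=s, 60→(60−12)÷3=16=p, 27→(27−12)÷3=5=e, 48→(48−12)÷3=12=l.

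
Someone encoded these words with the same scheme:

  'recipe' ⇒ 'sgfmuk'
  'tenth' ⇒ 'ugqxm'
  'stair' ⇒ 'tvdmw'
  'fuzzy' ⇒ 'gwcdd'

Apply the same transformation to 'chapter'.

djdtyky

The shift increases by 1 at each position, starting from +1: 1, 2, 3, ….
Applying it to chapter: c+1=d, h+2=j, a+3=d, p+4=t, t+5=y, e+6=k, r+7=y.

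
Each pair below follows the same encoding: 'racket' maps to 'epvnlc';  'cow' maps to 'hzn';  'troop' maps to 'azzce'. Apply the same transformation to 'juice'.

The output letters match the input read backwards, each shifted +11: racket reversed is tekcar. Read the word backwards and shift each letter +11.
For juice: reverse → eciuj; then shift: e+11=p, c+11=n, i+11=t, u+11=f, j+11=u.

pntfu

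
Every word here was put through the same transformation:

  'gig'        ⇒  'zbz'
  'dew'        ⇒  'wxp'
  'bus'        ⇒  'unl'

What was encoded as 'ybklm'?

Every letter moves 19 places later in the alphabet, wrapping around z→a.
Undoing it on ybklm: y−19=f, b−19=i, k−19=r, l−19=s, m−19=t.

first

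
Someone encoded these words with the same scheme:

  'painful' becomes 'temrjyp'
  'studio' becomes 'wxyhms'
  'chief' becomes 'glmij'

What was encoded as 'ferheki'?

Compare letters: p→t is +4, a→e is +4, i→m is +4 — a constant shift. It's a constant shift of +4 (ROT4).
Undoing it on ferheki: f−4=b, e−4=a, r−4=n, h−4=d, e−4=a, k−4=g, i−4=e.

bandage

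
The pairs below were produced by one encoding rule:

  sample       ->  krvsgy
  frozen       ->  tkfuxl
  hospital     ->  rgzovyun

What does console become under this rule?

kruytui

The output letters match the input read backwards, each shifted +6: sample reversed is elpmas. The word is reversed, then every letter is shifted forward by 6.
For console: reverse → elosnoc; then shift: e+6=k, l+6=r, o+6=u, s+6=y, n+6=t, o+6=u, c+6=i.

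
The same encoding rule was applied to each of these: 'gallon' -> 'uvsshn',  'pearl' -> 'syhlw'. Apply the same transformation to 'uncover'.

Read the word backwards and shift each letter +7.
For uncover: reverse → revocnu; then shift: r+7=y, e+7=l, v+7=c, o+7=v, c+7=j, n+7=u, u+7=b.

ylcvjub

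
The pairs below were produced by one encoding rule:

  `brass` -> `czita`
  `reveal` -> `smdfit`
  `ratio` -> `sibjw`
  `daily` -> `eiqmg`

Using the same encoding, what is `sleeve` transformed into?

Shifts by position in brass: pos 0: b→c (+1), pos 1: r→z (+8), pos 2: a→i (+8), pos 3: s→t (+1), pos 4: s→a (+8) — repeating every 3. The shifts repeat in a cycle of length 3: positions 0,1,… shift by +1, +8, +8, then the pattern repeats.
On sleeve: s+1=t, l+8=t, e+8=m, e+1=f, v+8=d, e+8=m.

ttmfdm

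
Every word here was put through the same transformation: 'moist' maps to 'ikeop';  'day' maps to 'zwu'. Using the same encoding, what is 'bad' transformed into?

xwz

Compare letters: m→i is +22, o→k is +22, i→e is +22 — a constant shift. This is a Caesar cipher with shift 22.
For bad: b+22=x, a+22=w, d+22=z.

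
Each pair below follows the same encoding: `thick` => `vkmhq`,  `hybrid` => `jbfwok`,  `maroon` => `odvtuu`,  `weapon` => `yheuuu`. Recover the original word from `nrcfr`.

In thick: t→v is +2, h→k is +3, i→m is +4, c→h is +5 — the shift increases by 1 each position. Each letter shifts forward by (position + 2), i.e. 2, 3, 4, … — the shift grows by one for each successive letter.
Reversing it on nrcfr: n−2=l, r−3=o, c−4=y, f−5=a, r−6=l.

loyal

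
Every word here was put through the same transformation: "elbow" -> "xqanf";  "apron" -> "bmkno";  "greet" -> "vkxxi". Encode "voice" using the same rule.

e(4)→x(23) and l(11)→q(16) fit y≡25x+1 (mod 26); the inverse of 25 mod 26 is 25. Treating letters as 0–25, the rule is x ↦ 25x + 1 (mod 26).
Applying it to voice: v(21)→25·21+1≡6=g; o(14)→25·14+1≡13=n; i(8)→25·8+1≡19=t; c(2)→25·2+1≡25=z; e(4)→25·4+1≡23=x (all mod 26).

gntzx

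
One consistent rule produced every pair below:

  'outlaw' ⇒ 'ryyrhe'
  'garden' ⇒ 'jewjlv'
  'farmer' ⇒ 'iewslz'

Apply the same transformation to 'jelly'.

miqrf

Letter i (0-indexed) is shifted by i+3, so successive shifts are 3, 4, 5, ….
For jelly: j+3=m, e+4=i, l+5=q, l+6=r, y+7=f.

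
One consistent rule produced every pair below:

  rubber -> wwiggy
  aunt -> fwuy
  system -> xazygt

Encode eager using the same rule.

jcnjt

Shifts by position in rubber: pos 0: r→w (+5), pos 1: u→w (+2), pos 2: b→i (+7), pos 3: b→g (+5), pos 4: e→g (+2), pos 5: r→y (+7) — repeating every 3. A repeating key of period 3 is used — shifts +5, +2, +7 over and over.
Applying it to eager: e+5=j, a+2=c, g+7=n, e+5=j, r+2=t.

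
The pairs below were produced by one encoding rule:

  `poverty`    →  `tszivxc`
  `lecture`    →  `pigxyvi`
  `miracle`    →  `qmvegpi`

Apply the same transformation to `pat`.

tex

Compare letters: p→t is +4, o→s is +4, v→z is +4 — a constant shift. Each letter is shifted forward by 4 in the alphabet (a Caesar shift of +4).
Applying it to pat: p+4=t, a+4=e, t+4=x.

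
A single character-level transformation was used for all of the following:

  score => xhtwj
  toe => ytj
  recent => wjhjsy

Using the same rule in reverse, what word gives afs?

van

Compare letters: s→x is +5, c→h is +5, o→t is +5 — a constant shift. Each letter is shifted forward by 5 in the alphabet (a Caesar shift of +5).
Undoing it on afs: a−5=v, f−5=a, s−5=n.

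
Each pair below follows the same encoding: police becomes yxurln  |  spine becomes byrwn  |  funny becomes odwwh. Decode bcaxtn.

Compare letters: p→y is +9, o→x is +9, l→u is +9 — a constant shift. It's a constant shift of +9 (ROT9).
Undoing it on bcaxtn: b−9=s, c−9=t, a−9=r, x−9=o, t−9=k, n−9=e.

stroke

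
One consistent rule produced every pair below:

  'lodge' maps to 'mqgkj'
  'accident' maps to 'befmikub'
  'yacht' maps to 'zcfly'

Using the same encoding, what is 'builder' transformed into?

In lodge: l→m is +1, o→q is +2, d→g is +3, g→k is +4 — the shift increases by 1 each position. Each letter shifts forward by (position + 1), i.e. 1, 2, 3, … — the shift grows by one for each successive letter.
For builder: b+1=c, u+2=w, i+3=l, l+4=p, d+5=i, e+6=k, r+7=y.

cwlpiky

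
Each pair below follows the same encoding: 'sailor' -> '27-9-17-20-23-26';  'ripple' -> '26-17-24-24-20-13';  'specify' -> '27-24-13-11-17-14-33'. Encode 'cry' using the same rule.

s is letter #19 and maps to 27: an offset of 8. The number is (letter's place in the alphabet, a=1) + 8.
Applying it to cry: c=3→11, r=18→26, y=25→33.

11-26-33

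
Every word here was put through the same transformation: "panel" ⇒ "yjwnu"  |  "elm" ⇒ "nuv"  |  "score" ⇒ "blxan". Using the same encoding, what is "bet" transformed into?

knc

Compare letters: p→y is +9, a→j is +9, n→w is +9 — a constant shift. It's a constant shift of +9 (ROT9).
Applying it to bet: b+9=k, e+9=n, t+9=c.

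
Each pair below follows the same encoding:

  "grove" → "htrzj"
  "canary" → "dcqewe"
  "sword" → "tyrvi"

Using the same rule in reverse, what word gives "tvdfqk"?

stable

In grove: g→h is +1, r→t is +2, o→r is +3, v→z is +4 — the shift increases by 1 each position. Each letter shifts forward by (position + 1), i.e. 1, 2, 3, … — the shift grows by one for each successive letter.
Decoding tvdfqk: t−1=s, v−2=t, d−3=a, f−4=b, q−5=l, k−6=e.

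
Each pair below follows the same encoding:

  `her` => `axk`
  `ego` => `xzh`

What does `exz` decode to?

Compare letters: h→a is +19, e→x is +19, r→k is +19 — a constant shift. This is a Caesar cipher with shift 19.
Undoing it on exz: e−19=l, x−19=e, z−19=g.

leg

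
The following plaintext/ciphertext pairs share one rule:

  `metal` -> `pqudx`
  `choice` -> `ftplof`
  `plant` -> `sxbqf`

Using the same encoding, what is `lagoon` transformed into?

Shifts by position in metal: pos 0: m→p (+3), pos 1: e→q (+12), pos 2: t→u (+1), pos 3: a→d (+3), pos 4: l→x (+12) — repeating every 3. The shifts repeat in a cycle of length 3: positions 0,1,… shift by +3, +12, +1, then the pattern repeats.
For lagoon: l+3=o, a+12=m, g+1=h, o+3=r, o+12=a, n+1=o.

omhrao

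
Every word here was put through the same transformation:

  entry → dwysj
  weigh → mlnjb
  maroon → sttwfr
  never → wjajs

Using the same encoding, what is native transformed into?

janyfs

Two steps: reverse the string, then apply a Caesar shift of +5.
On native: reverse → evitan; then shift: e+5=j, v+5=a, i+5=n, t+5=y, a+5=f, n+5=s.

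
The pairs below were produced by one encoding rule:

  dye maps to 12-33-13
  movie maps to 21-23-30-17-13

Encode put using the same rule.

d is letter #4 and maps to 12: an offset of 8. Letters become their 1-based position plus 8 (so a→9, b→10, …).
For put: p=16→24, u=21→29, t=20→28.

24-29-28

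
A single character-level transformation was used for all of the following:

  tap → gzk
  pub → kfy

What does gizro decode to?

trail

Each letter is replaced by its mirror in the alphabet: a↔z, b↔y, c↔x, and so on (the Atbash cipher).
Undoing it on gizro: g↔t, i↔r, z↔a, r↔i, o↔l.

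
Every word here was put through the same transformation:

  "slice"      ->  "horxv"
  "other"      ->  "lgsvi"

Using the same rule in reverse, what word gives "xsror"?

Letters are reflected about the middle of the alphabet (position → 25−position): Atbash.
Reversing it on xsror: x↔c, s↔h, r↔i, o↔l, r↔i.

chili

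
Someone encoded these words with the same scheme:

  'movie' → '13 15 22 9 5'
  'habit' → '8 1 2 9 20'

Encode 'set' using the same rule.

m is letter #13 and maps to 13: an offset of 0. Each letter is replaced by its alphabet position (a=1, b=2, …, z=26).
On set: s=19→19, e=5→5, t=20→20.

19 5 20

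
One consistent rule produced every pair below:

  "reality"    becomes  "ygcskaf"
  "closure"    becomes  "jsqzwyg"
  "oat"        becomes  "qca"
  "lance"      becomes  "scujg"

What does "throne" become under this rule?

The shift depends on letter class: consonant r→y is +7, but vowel e→g is +2. The rule splits by letter class: vowels +2, consonants +7.
On throne: t(cons)+7=a, h(cons)+7=o, r(cons)+7=y, o(vowel)+2=q, n(cons)+7=u, e(vowel)+2=g.

aoyqug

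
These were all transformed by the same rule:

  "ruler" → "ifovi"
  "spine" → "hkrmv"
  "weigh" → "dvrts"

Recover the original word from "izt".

Each pair mirrors across the alphabet (r↔i, u↔f, l↔o): positions sum to 25. Each letter is replaced by its mirror in the alphabet: a↔z, b↔y, c↔x, and so on (the Atbash cipher).
Undoing it on izt: i↔r, z↔a, t↔g.

rag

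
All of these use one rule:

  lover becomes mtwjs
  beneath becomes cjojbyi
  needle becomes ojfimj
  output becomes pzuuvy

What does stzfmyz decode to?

royalty

Shifts by position in lover: pos 0: l→m (+1), pos 1: o→t (+5), pos 2: v→w (+1), pos 3: e→j (+5) — repeating every 2. A repeating key of period 2 is used — shifts +1, +5 over and over.
Reversing it on stzfmyz: s−1=r, t−5=o, z−1=y, f−5=a, m−1=l, y−5=t, z−1=y.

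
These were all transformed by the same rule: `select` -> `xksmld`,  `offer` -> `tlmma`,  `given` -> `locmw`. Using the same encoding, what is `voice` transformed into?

aupkn

The shift increases by 1 at each position, starting from +5: 5, 6, 7, ….
For voice: v+5=a, o+6=u, i+7=p, c+8=k, e+9=n.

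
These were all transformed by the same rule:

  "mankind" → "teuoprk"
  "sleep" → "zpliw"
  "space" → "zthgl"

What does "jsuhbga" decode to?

conduct

Shifts by position in mankind: pos 0: m→t (+7), pos 1: a→e (+4), pos 2: n→u (+7), pos 3: k→o (+4) — repeating every 2. A repeating key of period 2 is used — shifts +7, +4 over and over.
Reversing it on jsuhbga: j−7=c, s−4=o, u−7=n, h−4=d, b−7=u, g−4=c, a−7=t.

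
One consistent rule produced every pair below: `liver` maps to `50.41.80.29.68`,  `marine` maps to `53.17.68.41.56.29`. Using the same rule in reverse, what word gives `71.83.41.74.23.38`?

switch

l(#12)→50 and i(#9)→41: differences scale by 3, so n = 3·pos + 14. With a=1..z=26, the number is 3·pos + 14.
Decoding 71.83.41.74.23.38: 71→(71−14)÷3=19=s, 83→(83−14)÷3=23=w, 41→(41−14)÷3=9=i, 74→(74−14)÷3=20=t, 23→(23−14)÷3=3=c, 38→(38−14)÷3=8=h.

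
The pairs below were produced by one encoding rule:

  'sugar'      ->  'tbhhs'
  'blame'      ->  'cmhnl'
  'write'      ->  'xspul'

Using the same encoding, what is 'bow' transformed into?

The shift depends on letter class: consonant s→t is +1, but vowel u→b is +7. The rule splits by letter class: vowels +7, consonants +1.
For bow: b(cons)+1=c, o(vowel)+7=v, w(cons)+1=x.

cvx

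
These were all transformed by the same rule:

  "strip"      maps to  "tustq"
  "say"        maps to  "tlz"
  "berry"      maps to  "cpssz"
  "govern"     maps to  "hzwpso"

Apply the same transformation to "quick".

rftdl

Two shifts are in play — +11 for a/e/i/o/u, +1 for every other letter.
Applying it to quick: q(cons)+1=r, u(vowel)+11=f, i(vowel)+11=t, c(cons)+1=d, k(cons)+1=l.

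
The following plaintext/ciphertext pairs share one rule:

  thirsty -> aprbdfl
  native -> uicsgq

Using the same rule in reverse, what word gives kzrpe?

In thirsty: t→a is +7, h→p is +8, i→r is +9, r→b is +10 — the shift increases by 1 each position. Each letter shifts forward by (position + 7), i.e. 7, 8, 9, … — the shift grows by one for each successive letter.
Decoding kzrpe: k−7=d, z−8=r, r−9=i, p−10=f, e−11=t.

drift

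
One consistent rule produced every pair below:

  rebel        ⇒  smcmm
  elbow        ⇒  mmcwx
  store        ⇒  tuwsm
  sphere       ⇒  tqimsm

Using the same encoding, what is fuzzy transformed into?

gcaaz

The shift depends on letter class: consonant r→s is +1, but vowel e→m is +8. The rule splits by letter class: vowels +8, consonants +1.
For fuzzy: f(cons)+1=g, u(vowel)+8=c, z(cons)+1=a, z(cons)+1=a, y(cons)+1=z.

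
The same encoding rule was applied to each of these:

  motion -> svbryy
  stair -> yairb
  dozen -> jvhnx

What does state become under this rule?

In motion: m→s is +6, o→v is +7, t→b is +8, i→r is +9 — the shift increases by 1 each position. Each letter shifts forward by (position + 6), i.e. 6, 7, 8, … — the shift grows by one for each successive letter.
For state: s+6=y, t+7=a, a+8=i, t+9=c, e+10=o.

yaico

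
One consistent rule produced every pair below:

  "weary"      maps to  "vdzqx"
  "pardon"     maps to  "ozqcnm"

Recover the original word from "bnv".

cow

Compare letters: w→v is +25, e→d is +25, a→z is +25 — a constant shift. Each letter is shifted forward by 25 in the alphabet (a Caesar shift of +25).
Undoing it on bnv: b−25=c, n−25=o, v−25=w.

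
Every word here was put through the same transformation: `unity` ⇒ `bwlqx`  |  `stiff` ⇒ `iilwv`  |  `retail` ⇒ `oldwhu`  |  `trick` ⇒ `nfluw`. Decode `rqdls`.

piano

The output letters match the input read backwards, each shifted +3: unity reversed is ytinu. Two steps: reverse the string, then apply a Caesar shift of +3.
Undoing it on rqdls: shift back: r−3=o, q−3=n, d−3=a, l−3=i, s−3=p → onaip; then reverse → piano.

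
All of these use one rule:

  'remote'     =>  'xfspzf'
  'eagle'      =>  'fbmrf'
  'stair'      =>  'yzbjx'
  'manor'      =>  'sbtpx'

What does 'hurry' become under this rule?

The shift depends on letter class: consonant r→x is +6, but vowel e→f is +1. Two shifts are in play — +1 for a/e/i/o/u, +6 for every other letter.
For hurry: h(cons)+6=n, u(vowel)+1=v, r(cons)+6=x, r(cons)+6=x, y(cons)+6=e.

nvxxe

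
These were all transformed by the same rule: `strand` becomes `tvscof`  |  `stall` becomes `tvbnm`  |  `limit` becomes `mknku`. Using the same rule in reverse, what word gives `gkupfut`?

fitness

Shifts by position in strand: pos 0: s→t (+1), pos 1: t→v (+2), pos 2: r→s (+1), pos 3: a→c (+2) — repeating every 2. A repeating key of period 2 is used — shifts +1, +2 over and over.
Undoing it on gkupfut: g−1=f, k−2=i, u−1=t, p−2=n, f−1=e, u−2=s, t−1=s.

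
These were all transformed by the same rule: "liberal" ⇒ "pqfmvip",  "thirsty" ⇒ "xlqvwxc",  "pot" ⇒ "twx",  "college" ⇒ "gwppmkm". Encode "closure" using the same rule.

gpwwcvm

The shift depends on letter class: consonant l→p is +4, but vowel i→q is +8. The rule splits by letter class: vowels +8, consonants +4.
For closure: c(cons)+4=g, l(cons)+4=p, o(vowel)+8=w, s(cons)+4=w, u(vowel)+8=c, r(cons)+4=v, e(vowel)+8=m.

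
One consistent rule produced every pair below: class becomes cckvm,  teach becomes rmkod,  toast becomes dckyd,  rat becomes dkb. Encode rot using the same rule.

dyb

The output letters match the input read backwards, each shifted +10: class reversed is ssalc. Read the word backwards and shift each letter +10.
Applying it to rot: reverse → tor; then shift: t+10=d, o+10=y, r+10=b.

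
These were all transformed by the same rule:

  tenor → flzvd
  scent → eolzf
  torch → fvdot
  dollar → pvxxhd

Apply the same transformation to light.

xpstf

The shift depends on letter class: consonant t→f is +12, but vowel e→l is +7. Two shifts are in play — +7 for a/e/i/o/u, +12 for every other letter.
On light: l(cons)+12=x, i(vowel)+7=p, g(cons)+12=s, h(cons)+12=t, t(cons)+12=f.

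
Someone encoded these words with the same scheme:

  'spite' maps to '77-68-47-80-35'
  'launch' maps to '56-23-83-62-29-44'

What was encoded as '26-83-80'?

but

s(#19)→77 and p(#16)→68: differences scale by 3, so n = 3·pos + 20. With a=1..z=26, the number is 3·pos + 20.
Undoing it on 26-83-80: 26→(26−20)÷3=2=b, 83→(83−20)÷3=21=u, 80→(80−20)÷3=20=t.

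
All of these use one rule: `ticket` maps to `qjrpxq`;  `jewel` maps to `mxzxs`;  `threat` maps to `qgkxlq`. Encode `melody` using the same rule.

This is an affine cipher: with a=0,…,z=25, each position x becomes (3x+11) mod 26.
On melody: m(12)→3·12+11≡21=v; e(4)→3·4+11≡23=x; l(11)→3·11+11≡18=s; o(14)→3·14+11≡1=b; d(3)→3·3+11≡20=u; y(24)→3·24+11≡5=f (all mod 26).

vxsbuf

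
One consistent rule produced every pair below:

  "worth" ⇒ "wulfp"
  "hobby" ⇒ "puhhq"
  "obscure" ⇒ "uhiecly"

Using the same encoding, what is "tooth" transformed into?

fuufp

w(22)→w(22) and o(14)→u(20) fit y≡23x+10 (mod 26); the inverse of 23 mod 26 is 17. Treating letters as 0–25, the rule is x ↦ 23x + 10 (mod 26).
On tooth: t(19)→23·19+10≡5=f; o(14)→23·14+10≡20=u; o(14)→23·14+10≡20=u; t(19)→23·19+10≡5=f; h(7)→23·7+10≡15=p (all mod 26).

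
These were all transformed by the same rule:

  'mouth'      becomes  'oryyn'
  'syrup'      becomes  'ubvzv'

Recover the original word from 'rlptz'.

In mouth: m→o is +2, o→r is +3, u→y is +4, t→y is +5 — the shift increases by 1 each position. The shift increases by 1 at each position, starting from +2: 2, 3, 4, ….
Reversing it on rlptz: r−2=p, l−3=i, p−4=l, t−5=o, z−6=t.

pilot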